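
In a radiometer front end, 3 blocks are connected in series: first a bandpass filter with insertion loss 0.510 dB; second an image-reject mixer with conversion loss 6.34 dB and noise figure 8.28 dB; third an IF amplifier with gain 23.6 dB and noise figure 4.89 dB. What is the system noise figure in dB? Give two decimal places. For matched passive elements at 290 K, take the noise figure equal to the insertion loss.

12.47 dB

Convert to linear (a loss of L dB is a gain of −L dB): F_i = 10^(NF_i/10), G_i = 10^(G_i,dB/10)
  Stage 1: F_1 = 10^(0.510/10) = 1.125, G_1 = 10^(−0.510/10) = 0.8892
  Stage 2: F_2 = 10^(8.28/10) = 6.730, G_2 = 10^(−6.34/10) = 0.2323
  Stage 3: F_3 = 10^(4.89/10) = 3.083, G_3 = 10^(23.6/10) = 229.1
Friis cascade:
  F = 1.125 + (6.730 − 1)/0.8892 + (3.083 − 1)/0.2065 = 17.65
NF = 10 log₁₀(17.65) = 12.47 dB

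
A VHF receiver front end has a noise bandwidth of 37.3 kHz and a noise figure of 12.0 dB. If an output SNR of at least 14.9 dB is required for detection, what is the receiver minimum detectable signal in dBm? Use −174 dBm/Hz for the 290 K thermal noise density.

Sensitivity = −174 + 10 log₁₀(B) + NF + SNR_min
= −174 + 45.72 + 12.0 + 14.9
= −101.38 dBm → −101.4 dBm

−101.4 dBm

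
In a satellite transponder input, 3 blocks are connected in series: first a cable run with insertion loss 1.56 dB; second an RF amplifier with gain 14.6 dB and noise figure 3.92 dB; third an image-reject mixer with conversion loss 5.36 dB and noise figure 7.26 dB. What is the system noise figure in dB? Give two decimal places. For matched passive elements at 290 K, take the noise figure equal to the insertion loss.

5.74 dB

Convert to linear (a loss of L dB is a gain of −L dB): F_i = 10^(NF_i/10), G_i = 10^(G_i,dB/10)
  Stage 1: F_1 = 10^(1.56/10) = 1.432, G_1 = 10^(−1.56/10) = 0.6982
  Stage 2: F_2 = 10^(3.92/10) = 2.466, G_2 = 10^(14.6/10) = 28.84
  Stage 3: F_3 = 10^(7.26/10) = 5.321, G_3 = 10^(−5.36/10) = 0.2911
Friis cascade:
  F = 1.432 + (2.466 − 1)/0.6982 + (5.321 − 1)/20.14 = 3.746
NF = 10 log₁₀(3.746) = 5.74 dB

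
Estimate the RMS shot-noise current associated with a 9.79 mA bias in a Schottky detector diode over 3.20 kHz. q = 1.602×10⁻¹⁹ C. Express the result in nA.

3.17 nA

I_n = √(2qI·B)
2qI·B = 2 × 1.602×10⁻¹⁹ × 9.79×10⁻³ × 3.20×10³ = 1.00×10⁻¹⁷ A²
I_n = √(1.00×10⁻¹⁷) = 3.17×10⁻⁹ A = 3.17 nA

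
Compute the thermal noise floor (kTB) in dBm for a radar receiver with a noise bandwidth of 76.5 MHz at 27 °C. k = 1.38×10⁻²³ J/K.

T = 27 °C + 273.15 = 300.15 K
P_n = kTB = 1.38×10⁻²³ × 300.15 × 7.65×10⁷ = 3.17×10⁻¹³ W
In dBm: 10 log₁₀(3.17×10⁻¹³ / 10⁻³) = −95.0 dBm

−95.0 dBm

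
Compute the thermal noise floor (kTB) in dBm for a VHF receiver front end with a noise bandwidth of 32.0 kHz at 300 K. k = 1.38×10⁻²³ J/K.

−128.8 dBm

P_n = kTB = 1.38×10⁻²³ × 300 × 3.20×10⁴ = 1.32×10⁻¹⁶ W
In dBm: 10 log₁₀(1.32×10⁻¹⁶ / 10⁻³) = −128.8 dBm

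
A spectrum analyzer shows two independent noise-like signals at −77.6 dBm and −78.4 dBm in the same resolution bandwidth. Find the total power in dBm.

−75.0 dBm

Convert to linear, add, convert back:
P₁ = 1.74×10⁻¹¹ W, P₂ = 1.45×10⁻¹¹ W
P_tot = 3.18×10⁻¹¹ W → 10 log₁₀(P_tot / 10⁻³) = −75.0 dBm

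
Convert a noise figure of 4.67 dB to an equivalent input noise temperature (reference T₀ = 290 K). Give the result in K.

560 K

F = 10^(4.67/10) = 2.93089
T_e = (F − 1)·T₀ = (2.93089 − 1) × 290 = 560 K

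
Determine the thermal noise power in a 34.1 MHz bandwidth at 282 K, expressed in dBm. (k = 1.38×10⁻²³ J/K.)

−98.8 dBm

P_n = kTB = 1.38×10⁻²³ × 282 × 3.41×10⁷ = 1.33×10⁻¹³ W
In dBm: 10 log₁₀(1.33×10⁻¹³ / 10⁻³) = −98.8 dBm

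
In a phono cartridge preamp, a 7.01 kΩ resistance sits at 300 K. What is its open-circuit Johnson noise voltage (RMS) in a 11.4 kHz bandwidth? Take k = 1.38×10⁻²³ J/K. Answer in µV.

V_n = √(4kTRB)
4kTRB = 4 × 1.38×10⁻²³ × 300 × 7.01×10³ × 1.14×10⁴ = 1.32×10⁻¹² V²
V_n = √(1.32×10⁻¹²) = 1.15×10⁻⁶ V = 1.15 µV

1.15 µV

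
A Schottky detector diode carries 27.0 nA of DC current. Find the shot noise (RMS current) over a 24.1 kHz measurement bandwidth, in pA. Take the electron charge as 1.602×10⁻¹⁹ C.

14.4 pA

I_n = √(2qI·B)
2qI·B = 2 × 1.602×10⁻¹⁹ × 2.70×10⁻⁸ × 2.41×10⁴ = 2.08×10⁻²² A²
I_n = √(2.08×10⁻²²) = 1.44×10⁻¹¹ A = 14.4 pA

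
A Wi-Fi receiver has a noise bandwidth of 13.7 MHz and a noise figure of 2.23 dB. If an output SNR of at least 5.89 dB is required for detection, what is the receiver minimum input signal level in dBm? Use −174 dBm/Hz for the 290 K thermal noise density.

Sensitivity = −174 + 10 log₁₀(B) + NF + SNR_min
= −174 + 71.37 + 2.23 + 5.89
= −94.51 dBm → −94.5 dBm

−94.5 dBm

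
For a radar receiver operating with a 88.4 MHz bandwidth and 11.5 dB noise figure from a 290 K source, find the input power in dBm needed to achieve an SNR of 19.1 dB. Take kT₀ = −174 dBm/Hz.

−63.9 dBm

Sensitivity = −174 + 10 log₁₀(B) + NF + SNR_min
= −174 + 79.46 + 11.5 + 19.1
= −63.94 dBm → −63.9 dBm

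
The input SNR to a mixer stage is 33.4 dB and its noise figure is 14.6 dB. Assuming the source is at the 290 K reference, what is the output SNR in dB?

By definition F = SNR_in/SNR_out, so in dB: SNR_out = SNR_in − NF
SNR_out = 33.4 − 14.6 = 18.8 dB

18.8 dB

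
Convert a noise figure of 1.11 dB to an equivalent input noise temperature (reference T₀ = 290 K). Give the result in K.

84.5 K

F = 10^(1.11/10) = 1.29122
T_e = (F − 1)·T₀ = (1.29122 − 1) × 290 = 84.5 K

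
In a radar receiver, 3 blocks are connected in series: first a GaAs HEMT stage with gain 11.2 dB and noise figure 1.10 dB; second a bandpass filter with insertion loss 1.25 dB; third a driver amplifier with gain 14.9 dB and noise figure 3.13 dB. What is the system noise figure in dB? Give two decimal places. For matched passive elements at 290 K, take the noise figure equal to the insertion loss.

Convert to linear (a loss of L dB is a gain of −L dB): F_i = 10^(NF_i/10), G_i = 10^(G_i,dB/10)
  Stage 1: F_1 = 10^(1.10/10) = 1.288, G_1 = 10^(11.2/10) = 13.18
  Stage 2: F_2 = 10^(1.25/10) = 1.334, G_2 = 10^(−1.25/10) = 0.7499
  Stage 3: F_3 = 10^(3.13/10) = 2.056, G_3 = 10^(14.9/10) = 30.90
Friis cascade:
  F = 1.288 + (1.334 − 1)/13.18 + (2.056 − 1)/9.886 = 1.420
NF = 10 log₁₀(1.420) = 1.52 dB

1.52 dB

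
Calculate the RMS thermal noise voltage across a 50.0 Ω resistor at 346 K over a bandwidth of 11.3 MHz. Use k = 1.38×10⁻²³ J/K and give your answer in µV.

3.28 µV

V_n = √(4kTRB)
4kTRB = 4 × 1.38×10⁻²³ × 346 × 5.00×10¹ × 1.13×10⁷ = 1.08×10⁻¹¹ V²
V_n = √(1.08×10⁻¹¹) = 3.28×10⁻⁶ V = 3.28 µV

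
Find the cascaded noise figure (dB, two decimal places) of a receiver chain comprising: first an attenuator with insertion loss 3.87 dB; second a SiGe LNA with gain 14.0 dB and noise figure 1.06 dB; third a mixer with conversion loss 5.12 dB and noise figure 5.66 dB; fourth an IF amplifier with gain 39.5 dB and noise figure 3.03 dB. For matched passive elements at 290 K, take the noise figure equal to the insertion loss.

5.67 dB

Convert to linear (a loss of L dB is a gain of −L dB): F_i = 10^(NF_i/10), G_i = 10^(G_i,dB/10)
  Stage 1: F_1 = 10^(3.87/10) = 2.438, G_1 = 10^(−3.87/10) = 0.4102
  Stage 2: F_2 = 10^(1.06/10) = 1.276, G_2 = 10^(14.0/10) = 25.12
  Stage 3: F_3 = 10^(5.66/10) = 3.681, G_3 = 10^(−5.12/10) = 0.3076
  Stage 4: F_4 = 10^(3.03/10) = 2.009, G_4 = 10^(39.5/10) = 8913
Friis cascade:
  F = 2.438 + (1.276 − 1)/0.4102 + (3.681 − 1)/10.30 + (2.009 − 1)/3.170 = 3.690
NF = 10 log₁₀(3.690) = 5.67 dB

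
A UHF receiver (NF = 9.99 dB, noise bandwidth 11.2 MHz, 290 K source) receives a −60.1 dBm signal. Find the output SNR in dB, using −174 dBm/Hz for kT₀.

33.4 dB

Noise floor: N = −174 + 10 log₁₀(B) + NF
10 log₁₀(1.12×10⁷) = 70.49 dB
N = −174 + 70.49 + 9.99 = −93.52 dBm
SNR = P_sig − N = −60.1 − (−93.52) = 33.42 dB → 33.4 dB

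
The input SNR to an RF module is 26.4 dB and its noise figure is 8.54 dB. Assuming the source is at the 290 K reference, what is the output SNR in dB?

By definition F = SNR_in/SNR_out, so in dB: SNR_out = SNR_in − NF
SNR_out = 26.4 − 8.54 = 17.86 dB

17.86 dB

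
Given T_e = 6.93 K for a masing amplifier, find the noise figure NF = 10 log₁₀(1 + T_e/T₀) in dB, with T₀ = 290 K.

0.103 dB

F = 1 + T_e/T₀ = 1 + 6.93/290 = 1.0239
NF = 10 log₁₀(1.0239) = 0.103 dB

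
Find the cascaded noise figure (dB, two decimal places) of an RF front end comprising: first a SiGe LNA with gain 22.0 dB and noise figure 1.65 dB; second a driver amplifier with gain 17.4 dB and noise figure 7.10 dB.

1.73 dB

Convert to linear (a loss of L dB is a gain of −L dB): F_i = 10^(NF_i/10), G_i = 10^(G_i,dB/10)
  Stage 1: F_1 = 10^(1.65/10) = 1.462, G_1 = 10^(22.0/10) = 158.5
  Stage 2: F_2 = 10^(7.10/10) = 5.129, G_2 = 10^(17.4/10) = 54.95
Friis cascade:
  F = 1.462 + (5.129 − 1)/158.5 = 1.488
NF = 10 log₁₀(1.488) = 1.73 dB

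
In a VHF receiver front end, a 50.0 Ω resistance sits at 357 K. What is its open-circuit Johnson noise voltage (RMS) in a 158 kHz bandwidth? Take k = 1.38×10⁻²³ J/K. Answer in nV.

V_n = √(4kTRB)
4kTRB = 4 × 1.38×10⁻²³ × 357 × 5.00×10¹ × 1.58×10⁵ = 1.56×10⁻¹³ V²
V_n = √(1.56×10⁻¹³) = 3.95×10⁻⁷ V = 395 nV

395 nV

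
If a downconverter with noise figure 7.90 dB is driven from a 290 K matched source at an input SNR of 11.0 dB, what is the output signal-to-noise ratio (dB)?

3.10 dB

By definition F = SNR_in/SNR_out, so in dB: SNR_out = SNR_in − NF
SNR_out = 11.0 − 7.90 = 3.10 dB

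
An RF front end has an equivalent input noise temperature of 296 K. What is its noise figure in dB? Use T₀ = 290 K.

3.05 dB

F = 1 + T_e/T₀ = 1 + 296/290 = 2.02069
NF = 10 log₁₀(2.02069) = 3.05 dB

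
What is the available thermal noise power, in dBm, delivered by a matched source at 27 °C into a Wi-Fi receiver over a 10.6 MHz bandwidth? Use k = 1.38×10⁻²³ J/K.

−103.6 dBm

T = 27 °C + 273.15 = 300.15 K
P_n = kTB = 1.38×10⁻²³ × 300.15 × 1.06×10⁷ = 4.39×10⁻¹⁴ W
In dBm: 10 log₁₀(4.39×10⁻¹⁴ / 10⁻³) = −103.6 dBm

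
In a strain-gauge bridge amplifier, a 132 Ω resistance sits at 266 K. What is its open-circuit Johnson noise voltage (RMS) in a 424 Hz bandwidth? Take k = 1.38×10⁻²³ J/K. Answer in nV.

V_n = √(4kTRB)
4kTRB = 4 × 1.38×10⁻²³ × 266 × 1.32×10² × 4.24×10² = 8.22×10⁻¹⁶ V²
V_n = √(8.22×10⁻¹⁶) = 2.87×10⁻⁸ V = 28.7 nV

28.7 nV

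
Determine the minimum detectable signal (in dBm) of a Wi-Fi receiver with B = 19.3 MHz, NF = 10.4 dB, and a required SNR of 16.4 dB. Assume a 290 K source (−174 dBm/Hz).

−74.3 dBm

Sensitivity = −174 + 10 log₁₀(B) + NF + SNR_min
= −174 + 72.86 + 10.4 + 16.4
= −74.34 dBm → −74.3 dBm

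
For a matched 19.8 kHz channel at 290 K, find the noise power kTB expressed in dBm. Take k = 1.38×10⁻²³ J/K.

−131.0 dBm

P_n = kTB = 1.38×10⁻²³ × 290 × 1.98×10⁴ = 7.92×10⁻¹⁷ W
In dBm: 10 log₁₀(7.92×10⁻¹⁷ / 10⁻³) = −131.0 dBm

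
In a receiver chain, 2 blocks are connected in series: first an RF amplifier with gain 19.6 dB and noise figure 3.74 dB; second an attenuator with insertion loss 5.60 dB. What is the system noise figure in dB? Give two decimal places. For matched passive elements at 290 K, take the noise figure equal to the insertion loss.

3.79 dB

Convert to linear (a loss of L dB is a gain of −L dB): F_i = 10^(NF_i/10), G_i = 10^(G_i,dB/10)
  Stage 1: F_1 = 10^(3.74/10) = 2.366, G_1 = 10^(19.6/10) = 91.20
  Stage 2: F_2 = 10^(5.60/10) = 3.631, G_2 = 10^(−5.60/10) = 0.2754
Friis cascade:
  F = 2.366 + (3.631 − 1)/91.20 = 2.395
NF = 10 log₁₀(2.395) = 3.79 dB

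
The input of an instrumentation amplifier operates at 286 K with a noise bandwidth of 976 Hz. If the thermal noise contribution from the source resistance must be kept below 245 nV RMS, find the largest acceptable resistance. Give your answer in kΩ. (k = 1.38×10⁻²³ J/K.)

3.90 kΩ

Johnson–Nyquist: V_n = √(4kTRB) ⇒ R = V_n² / (4kTB)
4kTB = 4 × 1.38×10⁻²³ × 286 × 9.76×10² = 1.54×10⁻¹⁷
R = (2.45×10⁻⁷)² / 1.54×10⁻¹⁷ = 3.90×10³ Ω = 3.90 kΩ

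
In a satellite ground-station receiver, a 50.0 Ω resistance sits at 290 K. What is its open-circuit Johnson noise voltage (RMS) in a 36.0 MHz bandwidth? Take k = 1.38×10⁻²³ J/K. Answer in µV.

5.37 µV

V_n = √(4kTRB)
4kTRB = 4 × 1.38×10⁻²³ × 290 × 5.00×10¹ × 3.60×10⁷ = 2.88×10⁻¹¹ V²
V_n = √(2.88×10⁻¹¹) = 5.37×10⁻⁶ V = 5.37 µV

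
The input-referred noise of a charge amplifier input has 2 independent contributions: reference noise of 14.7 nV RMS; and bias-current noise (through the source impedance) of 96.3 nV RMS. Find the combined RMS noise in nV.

Uncorrelated sources add in power (mean-square): V_tot = √(ΣV_i²)
V_tot = √[(1.47×10⁻⁸)² + (9.63×10⁻⁸)²] = 9.74×10⁻⁸ V = 97.4 nV

97.4 nV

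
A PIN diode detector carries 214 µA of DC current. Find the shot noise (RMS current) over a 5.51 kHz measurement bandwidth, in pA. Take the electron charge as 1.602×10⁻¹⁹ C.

615 pA

I_n = √(2qI·B)
2qI·B = 2 × 1.602×10⁻¹⁹ × 2.14×10⁻⁴ × 5.51×10³ = 3.78×10⁻¹⁹ A²
I_n = √(3.78×10⁻¹⁹) = 6.15×10⁻¹⁰ A = 615 pA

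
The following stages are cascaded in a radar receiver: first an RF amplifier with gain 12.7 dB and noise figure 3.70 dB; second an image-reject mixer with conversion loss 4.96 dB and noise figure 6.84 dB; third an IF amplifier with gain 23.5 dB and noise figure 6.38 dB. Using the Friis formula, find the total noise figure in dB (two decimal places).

4.93 dB

Convert to linear (a loss of L dB is a gain of −L dB): F_i = 10^(NF_i/10), G_i = 10^(G_i,dB/10)
  Stage 1: F_1 = 10^(3.70/10) = 2.344, G_1 = 10^(12.7/10) = 18.62
  Stage 2: F_2 = 10^(6.84/10) = 4.831, G_2 = 10^(−4.96/10) = 0.3192
  Stage 3: F_3 = 10^(6.38/10) = 4.345, G_3 = 10^(23.5/10) = 223.9
Friis cascade:
  F = 2.344 + (4.831 − 1)/18.62 + (4.345 − 1)/5.943 = 3.113
NF = 10 log₁₀(3.113) = 4.93 dB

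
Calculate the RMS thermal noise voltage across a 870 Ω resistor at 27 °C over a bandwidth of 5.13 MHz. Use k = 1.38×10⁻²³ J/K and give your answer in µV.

8.60 µV

T = 27 °C + 273.15 = 300.15 K
V_n = √(4kTRB)
4kTRB = 4 × 1.38×10⁻²³ × 300.15 × 8.70×10² × 5.13×10⁶ = 7.39×10⁻¹¹ V²
V_n = √(7.39×10⁻¹¹) = 8.60×10⁻⁶ V = 8.60 µV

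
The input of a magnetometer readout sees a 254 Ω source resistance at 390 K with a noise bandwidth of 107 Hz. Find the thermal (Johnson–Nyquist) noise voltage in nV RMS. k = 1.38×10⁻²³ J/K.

V_n = √(4kTRB)
4kTRB = 4 × 1.38×10⁻²³ × 390 × 2.54×10² × 1.07×10² = 5.85×10⁻¹⁶ V²
V_n = √(5.85×10⁻¹⁶) = 2.42×10⁻⁸ V = 24.2 nV

24.2 nV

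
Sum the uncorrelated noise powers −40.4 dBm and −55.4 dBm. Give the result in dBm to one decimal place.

Convert to linear, add, convert back:
P₁ = 9.12×10⁻⁸ W, P₂ = 2.88×10⁻⁹ W
P_tot = 9.41×10⁻⁸ W → 10 log₁₀(P_tot / 10⁻³) = −40.3 dBm

−40.3 dBm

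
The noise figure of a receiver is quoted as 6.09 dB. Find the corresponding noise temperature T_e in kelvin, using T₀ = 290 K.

F = 10^(6.09/10) = 4.06443
T_e = (F − 1)·T₀ = (4.06443 − 1) × 290 = 889 K

889 K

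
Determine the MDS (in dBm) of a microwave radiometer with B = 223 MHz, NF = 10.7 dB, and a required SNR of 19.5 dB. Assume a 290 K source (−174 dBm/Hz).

−60.3 dBm

Sensitivity = −174 + 10 log₁₀(B) + NF + SNR_min
= −174 + 83.48 + 10.7 + 19.5
= −60.32 dBm → −60.3 dBm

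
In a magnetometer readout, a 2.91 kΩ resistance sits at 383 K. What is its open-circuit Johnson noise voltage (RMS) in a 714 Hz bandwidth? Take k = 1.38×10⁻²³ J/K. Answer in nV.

V_n = √(4kTRB)
4kTRB = 4 × 1.38×10⁻²³ × 383 × 2.91×10³ × 7.14×10² = 4.39×10⁻¹⁴ V²
V_n = √(4.39×10⁻¹⁴) = 2.10×10⁻⁷ V = 210 nV

210 nV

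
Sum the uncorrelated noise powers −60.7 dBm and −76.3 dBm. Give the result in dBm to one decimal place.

−60.6 dBm

Convert to linear, add, convert back:
P₁ = 8.51×10⁻¹⁰ W, P₂ = 2.34×10⁻¹¹ W
P_tot = 8.75×10⁻¹⁰ W → 10 log₁₀(P_tot / 10⁻³) = −60.6 dBm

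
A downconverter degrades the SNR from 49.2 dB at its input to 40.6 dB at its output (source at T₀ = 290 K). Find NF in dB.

8.6 dB

NF (dB) = SNR_in(dB) − SNR_out(dB) when the source is at T₀
NF = 49.2 − 40.6 = 8.6 dB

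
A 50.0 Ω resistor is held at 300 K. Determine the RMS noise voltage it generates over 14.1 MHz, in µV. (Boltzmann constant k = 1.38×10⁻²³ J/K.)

V_n = √(4kTRB)
4kTRB = 4 × 1.38×10⁻²³ × 300 × 5.00×10¹ × 1.41×10⁷ = 1.17×10⁻¹¹ V²
V_n = √(1.17×10⁻¹¹) = 3.42×10⁻⁶ V = 3.42 µV

3.42 µV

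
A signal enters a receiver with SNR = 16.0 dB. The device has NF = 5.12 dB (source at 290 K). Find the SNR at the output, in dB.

By definition F = SNR_in/SNR_out, so in dB: SNR_out = SNR_in − NF
SNR_out = 16.0 − 5.12 = 10.88 dB

10.88 dB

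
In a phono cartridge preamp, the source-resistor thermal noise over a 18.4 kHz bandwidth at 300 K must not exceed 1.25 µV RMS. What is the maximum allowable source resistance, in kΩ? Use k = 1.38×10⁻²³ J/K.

5.13 kΩ

Johnson–Nyquist: V_n = √(4kTRB) ⇒ R = V_n² / (4kTB)
4kTB = 4 × 1.38×10⁻²³ × 300 × 1.84×10⁴ = 3.05×10⁻¹⁶
R = (1.25×10⁻⁶)² / 3.05×10⁻¹⁶ = 5.13×10³ Ω = 5.13 kΩ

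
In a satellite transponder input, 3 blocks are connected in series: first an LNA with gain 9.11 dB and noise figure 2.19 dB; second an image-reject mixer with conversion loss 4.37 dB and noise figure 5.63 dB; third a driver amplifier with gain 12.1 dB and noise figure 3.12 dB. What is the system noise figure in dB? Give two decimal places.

3.68 dB

Convert to linear (a loss of L dB is a gain of −L dB): F_i = 10^(NF_i/10), G_i = 10^(G_i,dB/10)
  Stage 1: F_1 = 10^(2.19/10) = 1.656, G_1 = 10^(9.11/10) = 8.147
  Stage 2: F_2 = 10^(5.63/10) = 3.656, G_2 = 10^(−4.37/10) = 0.3656
  Stage 3: F_3 = 10^(3.12/10) = 2.051, G_3 = 10^(12.1/10) = 16.22
Friis cascade:
  F = 1.656 + (3.656 − 1)/8.147 + (2.051 − 1)/2.979 = 2.335
NF = 10 log₁₀(2.335) = 3.68 dB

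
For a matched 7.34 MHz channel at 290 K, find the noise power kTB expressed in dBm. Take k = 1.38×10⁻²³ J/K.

P_n = kTB = 1.38×10⁻²³ × 290 × 7.34×10⁶ = 2.94×10⁻¹⁴ W
In dBm: 10 log₁₀(2.94×10⁻¹⁴ / 10⁻³) = −105.3 dBm

−105.3 dBm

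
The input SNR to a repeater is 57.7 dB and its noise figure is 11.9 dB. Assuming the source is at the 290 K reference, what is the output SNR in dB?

45.8 dB

By definition F = SNR_in/SNR_out, so in dB: SNR_out = SNR_in − NF
SNR_out = 57.7 − 11.9 = 45.8 dB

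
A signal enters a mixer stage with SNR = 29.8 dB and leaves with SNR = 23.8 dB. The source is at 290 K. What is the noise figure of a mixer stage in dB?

NF (dB) = SNR_in(dB) − SNR_out(dB) when the source is at T₀
NF = 29.8 − 23.8 = 6.0 dB

6.0 dB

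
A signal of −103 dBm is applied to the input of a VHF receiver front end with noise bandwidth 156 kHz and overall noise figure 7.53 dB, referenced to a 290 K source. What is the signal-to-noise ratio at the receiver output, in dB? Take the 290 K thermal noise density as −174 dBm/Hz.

11.5 dB

Noise floor: N = −174 + 10 log₁₀(B) + NF
10 log₁₀(1.56×10⁵) = 51.93 dB
N = −174 + 51.93 + 7.53 = −114.54 dBm
SNR = P_sig − N = −103 − (−114.54) = 11.54 dB → 11.5 dB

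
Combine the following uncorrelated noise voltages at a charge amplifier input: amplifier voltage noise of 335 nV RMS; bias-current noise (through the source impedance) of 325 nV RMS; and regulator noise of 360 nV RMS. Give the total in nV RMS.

Uncorrelated sources add in power (mean-square): V_tot = √(ΣV_i²)
V_tot = √[(3.35×10⁻⁷)² + (3.25×10⁻⁷)² + (3.60×10⁻⁷)²] = 5.89×10⁻⁷ V = 589 nV

589 nV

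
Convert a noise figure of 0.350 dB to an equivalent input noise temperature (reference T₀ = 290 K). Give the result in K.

24.3 K

F = 10^(0.350/10) = 1.08393
T_e = (F − 1)·T₀ = (1.08393 − 1) × 290 = 24.3 K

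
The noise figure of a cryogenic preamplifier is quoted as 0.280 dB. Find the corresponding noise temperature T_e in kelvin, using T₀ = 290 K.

19.3 K

F = 10^(0.280/10) = 1.0666
T_e = (F − 1)·T₀ = (1.0666 − 1) × 290 = 19.3 K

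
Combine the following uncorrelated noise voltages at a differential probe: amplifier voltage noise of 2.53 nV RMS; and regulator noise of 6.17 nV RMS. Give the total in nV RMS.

Uncorrelated sources add in power (mean-square): V_tot = √(ΣV_i²)
V_tot = √[(2.53×10⁻⁹)² + (6.17×10⁻⁹)²] = 6.67×10⁻⁹ V = 6.67 nV

6.67 nV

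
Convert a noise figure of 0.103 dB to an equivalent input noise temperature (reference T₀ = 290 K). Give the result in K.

F = 10^(0.103/10) = 1.024
T_e = (F − 1)·T₀ = (1.024 − 1) × 290 = 6.96 K

6.96 K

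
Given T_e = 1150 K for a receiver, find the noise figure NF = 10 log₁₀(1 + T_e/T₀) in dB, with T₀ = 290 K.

6.96 dB

F = 1 + T_e/T₀ = 1 + 1150/290 = 4.96552
NF = 10 log₁₀(4.96552) = 6.96 dB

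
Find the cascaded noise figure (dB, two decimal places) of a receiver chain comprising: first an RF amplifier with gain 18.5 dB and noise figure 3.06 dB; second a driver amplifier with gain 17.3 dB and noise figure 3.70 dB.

Convert to linear (a loss of L dB is a gain of −L dB): F_i = 10^(NF_i/10), G_i = 10^(G_i,dB/10)
  Stage 1: F_1 = 10^(3.06/10) = 2.023, G_1 = 10^(18.5/10) = 70.79
  Stage 2: F_2 = 10^(3.70/10) = 2.344, G_2 = 10^(17.3/10) = 53.70
Friis cascade:
  F = 2.023 + (2.344 − 1)/70.79 = 2.042
NF = 10 log₁₀(2.042) = 3.10 dB

3.10 dB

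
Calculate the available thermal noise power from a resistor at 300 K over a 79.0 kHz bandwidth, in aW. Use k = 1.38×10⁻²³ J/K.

327 aW

P_n = kTB = 1.38×10⁻²³ × 300 × 7.90×10⁴ = 3.27×10⁻¹⁶ W = 327 aW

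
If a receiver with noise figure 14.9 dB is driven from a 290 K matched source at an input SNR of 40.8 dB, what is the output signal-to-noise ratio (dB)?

By definition F = SNR_in/SNR_out, so in dB: SNR_out = SNR_in − NF
SNR_out = 40.8 − 14.9 = 25.9 dB

25.9 dB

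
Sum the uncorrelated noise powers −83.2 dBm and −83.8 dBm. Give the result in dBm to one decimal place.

−80.5 dBm

Convert to linear, add, convert back:
P₁ = 4.79×10⁻¹² W, P₂ = 4.17×10⁻¹² W
P_tot = 8.95×10⁻¹² W → 10 log₁₀(P_tot / 10⁻³) = −80.5 dBm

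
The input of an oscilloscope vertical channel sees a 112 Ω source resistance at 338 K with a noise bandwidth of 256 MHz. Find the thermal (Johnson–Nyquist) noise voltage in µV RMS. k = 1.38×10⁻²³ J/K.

23.1 µV

V_n = √(4kTRB)
4kTRB = 4 × 1.38×10⁻²³ × 338 × 1.12×10² × 2.56×10⁸ = 5.35×10⁻¹⁰ V²
V_n = √(5.35×10⁻¹⁰) = 2.31×10⁻⁵ V = 23.1 µV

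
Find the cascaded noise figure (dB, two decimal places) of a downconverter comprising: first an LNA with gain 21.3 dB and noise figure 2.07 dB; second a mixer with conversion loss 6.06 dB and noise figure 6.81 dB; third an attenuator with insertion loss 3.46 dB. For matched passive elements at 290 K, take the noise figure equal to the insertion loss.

Convert to linear (a loss of L dB is a gain of −L dB): F_i = 10^(NF_i/10), G_i = 10^(G_i,dB/10)
  Stage 1: F_1 = 10^(2.07/10) = 1.611, G_1 = 10^(21.3/10) = 134.9
  Stage 2: F_2 = 10^(6.81/10) = 4.797, G_2 = 10^(−6.06/10) = 0.2477
  Stage 3: F_3 = 10^(3.46/10) = 2.218, G_3 = 10^(−3.46/10) = 0.4508
Friis cascade:
  F = 1.611 + (4.797 − 1)/134.9 + (2.218 − 1)/33.42 = 1.675
NF = 10 log₁₀(1.675) = 2.24 dB

2.24 dB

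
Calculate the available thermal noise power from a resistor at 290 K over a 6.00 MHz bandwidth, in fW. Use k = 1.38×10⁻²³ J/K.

P_n = kTB = 1.38×10⁻²³ × 290 × 6.00×10⁶ = 2.40×10⁻¹⁴ W = 24.0 fW

24.0 fW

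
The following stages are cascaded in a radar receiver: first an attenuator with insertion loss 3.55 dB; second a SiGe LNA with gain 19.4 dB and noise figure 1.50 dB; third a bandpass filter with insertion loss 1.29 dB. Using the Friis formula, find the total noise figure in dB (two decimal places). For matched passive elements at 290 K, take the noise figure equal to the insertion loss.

5.06 dB

Convert to linear (a loss of L dB is a gain of −L dB): F_i = 10^(NF_i/10), G_i = 10^(G_i,dB/10)
  Stage 1: F_1 = 10^(3.55/10) = 2.265, G_1 = 10^(−3.55/10) = 0.4416
  Stage 2: F_2 = 10^(1.50/10) = 1.413, G_2 = 10^(19.4/10) = 87.10
  Stage 3: F_3 = 10^(1.29/10) = 1.346, G_3 = 10^(−1.29/10) = 0.7430
Friis cascade:
  F = 2.265 + (1.413 − 1)/0.4416 + (1.346 − 1)/38.46 = 3.208
NF = 10 log₁₀(3.208) = 5.06 dB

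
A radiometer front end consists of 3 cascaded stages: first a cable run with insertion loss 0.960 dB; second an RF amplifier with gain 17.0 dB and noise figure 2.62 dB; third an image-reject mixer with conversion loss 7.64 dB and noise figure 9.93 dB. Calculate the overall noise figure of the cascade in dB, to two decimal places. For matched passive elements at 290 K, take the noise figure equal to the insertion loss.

Convert to linear (a loss of L dB is a gain of −L dB): F_i = 10^(NF_i/10), G_i = 10^(G_i,dB/10)
  Stage 1: F_1 = 10^(0.960/10) = 1.247, G_1 = 10^(−0.960/10) = 0.8017
  Stage 2: F_2 = 10^(2.62/10) = 1.828, G_2 = 10^(17.0/10) = 50.12
  Stage 3: F_3 = 10^(9.93/10) = 9.840, G_3 = 10^(−7.64/10) = 0.1722
Friis cascade:
  F = 1.247 + (1.828 − 1)/0.8017 + (9.840 − 1)/40.18 = 2.500
NF = 10 log₁₀(2.500) = 3.98 dB

3.98 dB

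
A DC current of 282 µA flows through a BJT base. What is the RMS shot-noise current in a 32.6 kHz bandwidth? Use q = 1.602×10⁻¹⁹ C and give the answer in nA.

I_n = √(2qI·B)
2qI·B = 2 × 1.602×10⁻¹⁹ × 2.82×10⁻⁴ × 3.26×10⁴ = 2.95×10⁻¹⁸ A²
I_n = √(2.95×10⁻¹⁸) = 1.72×10⁻⁹ A = 1.72 nA

1.72 nA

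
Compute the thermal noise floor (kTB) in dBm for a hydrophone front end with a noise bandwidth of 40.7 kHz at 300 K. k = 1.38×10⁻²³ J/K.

−127.7 dBm

P_n = kTB = 1.38×10⁻²³ × 300 × 4.07×10⁴ = 1.68×10⁻¹⁶ W
In dBm: 10 log₁₀(1.68×10⁻¹⁶ / 10⁻³) = −127.7 dBm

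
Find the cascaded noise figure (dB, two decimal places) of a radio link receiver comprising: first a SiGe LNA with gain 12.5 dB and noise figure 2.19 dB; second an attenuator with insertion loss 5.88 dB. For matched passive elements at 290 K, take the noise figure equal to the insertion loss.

Convert to linear (a loss of L dB is a gain of −L dB): F_i = 10^(NF_i/10), G_i = 10^(G_i,dB/10)
  Stage 1: F_1 = 10^(2.19/10) = 1.656, G_1 = 10^(12.5/10) = 17.78
  Stage 2: F_2 = 10^(5.88/10) = 3.873, G_2 = 10^(−5.88/10) = 0.2582
Friis cascade:
  F = 1.656 + (3.873 − 1)/17.78 = 1.817
NF = 10 log₁₀(1.817) = 2.59 dB

2.59 dB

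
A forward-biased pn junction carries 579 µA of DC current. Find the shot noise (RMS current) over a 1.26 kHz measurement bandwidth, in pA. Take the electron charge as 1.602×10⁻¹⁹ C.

483 pA

I_n = √(2qI·B)
2qI·B = 2 × 1.602×10⁻¹⁹ × 5.79×10⁻⁴ × 1.26×10³ = 2.34×10⁻¹⁹ A²
I_n = √(2.34×10⁻¹⁹) = 4.83×10⁻¹⁰ A = 483 pA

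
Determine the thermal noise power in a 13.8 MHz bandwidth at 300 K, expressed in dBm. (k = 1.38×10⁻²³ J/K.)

−102.4 dBm

P_n = kTB = 1.38×10⁻²³ × 300 × 1.38×10⁷ = 5.71×10⁻¹⁴ W
In dBm: 10 log₁₀(5.71×10⁻¹⁴ / 10⁻³) = −102.4 dBm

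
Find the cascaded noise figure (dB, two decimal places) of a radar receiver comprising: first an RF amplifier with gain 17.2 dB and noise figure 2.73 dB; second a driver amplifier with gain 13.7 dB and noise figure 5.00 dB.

2.82 dB

Convert to linear (a loss of L dB is a gain of −L dB): F_i = 10^(NF_i/10), G_i = 10^(G_i,dB/10)
  Stage 1: F_1 = 10^(2.73/10) = 1.875, G_1 = 10^(17.2/10) = 52.48
  Stage 2: F_2 = 10^(5.00/10) = 3.162, G_2 = 10^(13.7/10) = 23.44
Friis cascade:
  F = 1.875 + (3.162 − 1)/52.48 = 1.916
NF = 10 log₁₀(1.916) = 2.82 dB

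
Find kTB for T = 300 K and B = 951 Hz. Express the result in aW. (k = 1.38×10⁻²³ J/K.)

3.94 aW

P_n = kTB = 1.38×10⁻²³ × 300 × 9.51×10² = 3.94×10⁻¹⁸ W = 3.94 aW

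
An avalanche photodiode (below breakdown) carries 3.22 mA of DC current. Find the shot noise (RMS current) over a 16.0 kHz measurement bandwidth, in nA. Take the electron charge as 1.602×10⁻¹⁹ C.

I_n = √(2qI·B)
2qI·B = 2 × 1.602×10⁻¹⁹ × 3.22×10⁻³ × 1.60×10⁴ = 1.65×10⁻¹⁷ A²
I_n = √(1.65×10⁻¹⁷) = 4.06×10⁻⁹ A = 4.06 nA

4.06 nA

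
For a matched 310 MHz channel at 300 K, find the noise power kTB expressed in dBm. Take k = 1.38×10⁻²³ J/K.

P_n = kTB = 1.38×10⁻²³ × 300 × 3.10×10⁸ = 1.28×10⁻¹² W
In dBm: 10 log₁₀(1.28×10⁻¹² / 10⁻³) = −88.9 dBm

−88.9 dBm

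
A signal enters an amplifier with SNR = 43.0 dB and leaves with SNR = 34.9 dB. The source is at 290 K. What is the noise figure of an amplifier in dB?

NF (dB) = SNR_in(dB) − SNR_out(dB) when the source is at T₀
NF = 43.0 − 34.9 = 8.1 dB

8.1 dB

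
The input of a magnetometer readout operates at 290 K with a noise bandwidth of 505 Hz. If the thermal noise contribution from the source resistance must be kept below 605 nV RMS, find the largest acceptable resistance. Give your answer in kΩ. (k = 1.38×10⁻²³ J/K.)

Johnson–Nyquist: V_n = √(4kTRB) ⇒ R = V_n² / (4kTB)
4kTB = 4 × 1.38×10⁻²³ × 290 × 5.05×10² = 8.08×10⁻¹⁸
R = (6.05×10⁻⁷)² / 8.08×10⁻¹⁸ = 4.53×10⁴ Ω = 45.3 kΩ

45.3 kΩ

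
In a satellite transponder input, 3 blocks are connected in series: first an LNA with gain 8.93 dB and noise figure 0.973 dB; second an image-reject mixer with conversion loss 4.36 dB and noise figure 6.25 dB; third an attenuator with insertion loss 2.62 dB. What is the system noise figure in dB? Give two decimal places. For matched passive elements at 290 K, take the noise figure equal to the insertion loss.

Convert to linear (a loss of L dB is a gain of −L dB): F_i = 10^(NF_i/10), G_i = 10^(G_i,dB/10)
  Stage 1: F_1 = 10^(0.973/10) = 1.251, G_1 = 10^(8.93/10) = 7.816
  Stage 2: F_2 = 10^(6.25/10) = 4.217, G_2 = 10^(−4.36/10) = 0.3664
  Stage 3: F_3 = 10^(2.62/10) = 1.828, G_3 = 10^(−2.62/10) = 0.5470
Friis cascade:
  F = 1.251 + (4.217 − 1)/7.816 + (1.828 − 1)/2.864 = 1.952
NF = 10 log₁₀(1.952) = 2.90 dB

2.90 dB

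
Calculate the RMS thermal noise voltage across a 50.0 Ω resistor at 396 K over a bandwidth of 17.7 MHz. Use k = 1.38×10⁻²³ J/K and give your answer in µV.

4.40 µV

V_n = √(4kTRB)
4kTRB = 4 × 1.38×10⁻²³ × 396 × 5.00×10¹ × 1.77×10⁷ = 1.93×10⁻¹¹ V²
V_n = √(1.93×10⁻¹¹) = 4.40×10⁻⁶ V = 4.40 µV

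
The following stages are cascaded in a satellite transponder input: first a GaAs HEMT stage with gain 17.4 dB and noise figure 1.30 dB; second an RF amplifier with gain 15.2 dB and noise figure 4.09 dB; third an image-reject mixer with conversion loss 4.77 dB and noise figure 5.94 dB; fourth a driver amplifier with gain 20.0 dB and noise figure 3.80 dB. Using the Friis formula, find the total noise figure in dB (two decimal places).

1.40 dB

Convert to linear (a loss of L dB is a gain of −L dB): F_i = 10^(NF_i/10), G_i = 10^(G_i,dB/10)
  Stage 1: F_1 = 10^(1.30/10) = 1.349, G_1 = 10^(17.4/10) = 54.95
  Stage 2: F_2 = 10^(4.09/10) = 2.564, G_2 = 10^(15.2/10) = 33.11
  Stage 3: F_3 = 10^(5.94/10) = 3.926, G_3 = 10^(−4.77/10) = 0.3334
  Stage 4: F_4 = 10^(3.80/10) = 2.399, G_4 = 10^(20.0/10) = 100.0
Friis cascade:
  F = 1.349 + (2.564 − 1)/54.95 + (3.926 − 1)/1820 + (2.399 − 1)/606.7 = 1.381
NF = 10 log₁₀(1.381) = 1.40 dB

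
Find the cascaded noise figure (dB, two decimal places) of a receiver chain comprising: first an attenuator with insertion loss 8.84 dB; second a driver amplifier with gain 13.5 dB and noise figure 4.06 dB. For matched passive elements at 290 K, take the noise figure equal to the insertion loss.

Convert to linear (a loss of L dB is a gain of −L dB): F_i = 10^(NF_i/10), G_i = 10^(G_i,dB/10)
  Stage 1: F_1 = 10^(8.84/10) = 7.656, G_1 = 10^(−8.84/10) = 0.1306
  Stage 2: F_2 = 10^(4.06/10) = 2.547, G_2 = 10^(13.5/10) = 22.39
Friis cascade:
  F = 7.656 + (2.547 − 1)/0.1306 = 19.50
NF = 10 log₁₀(19.50) = 12.90 dB

12.90 dB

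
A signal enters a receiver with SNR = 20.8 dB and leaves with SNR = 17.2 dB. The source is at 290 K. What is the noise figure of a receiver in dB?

NF (dB) = SNR_in(dB) − SNR_out(dB) when the source is at T₀
NF = 20.8 − 17.2 = 3.6 dB

3.6 dB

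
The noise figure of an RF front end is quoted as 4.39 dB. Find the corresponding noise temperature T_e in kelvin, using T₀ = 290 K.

507 K

F = 10^(4.39/10) = 2.74789
T_e = (F − 1)·T₀ = (2.74789 − 1) × 290 = 507 K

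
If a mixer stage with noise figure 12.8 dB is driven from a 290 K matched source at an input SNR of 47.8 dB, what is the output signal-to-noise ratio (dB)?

By definition F = SNR_in/SNR_out, so in dB: SNR_out = SNR_in − NF
SNR_out = 47.8 − 12.8 = 35.0 dB

35.0 dB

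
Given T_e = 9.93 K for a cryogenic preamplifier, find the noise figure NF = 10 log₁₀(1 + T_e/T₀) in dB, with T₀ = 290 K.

F = 1 + T_e/T₀ = 1 + 9.93/290 = 1.03424
NF = 10 log₁₀(1.03424) = 0.146 dB

0.146 dB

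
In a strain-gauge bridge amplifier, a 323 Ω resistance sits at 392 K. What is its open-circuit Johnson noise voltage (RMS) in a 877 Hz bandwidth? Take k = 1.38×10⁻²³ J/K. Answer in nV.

V_n = √(4kTRB)
4kTRB = 4 × 1.38×10⁻²³ × 392 × 3.23×10² × 8.77×10² = 6.13×10⁻¹⁵ V²
V_n = √(6.13×10⁻¹⁵) = 7.83×10⁻⁸ V = 78.3 nV

78.3 nV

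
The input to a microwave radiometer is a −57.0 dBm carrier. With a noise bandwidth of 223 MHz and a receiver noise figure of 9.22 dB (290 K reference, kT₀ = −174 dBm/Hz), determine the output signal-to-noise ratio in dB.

Noise floor: N = −174 + 10 log₁₀(B) + NF
10 log₁₀(2.23×10⁸) = 83.48 dB
N = −174 + 83.48 + 9.22 = −81.30 dBm
SNR = P_sig − N = −57.0 − (−81.30) = 24.30 dB → 24.3 dB

24.3 dB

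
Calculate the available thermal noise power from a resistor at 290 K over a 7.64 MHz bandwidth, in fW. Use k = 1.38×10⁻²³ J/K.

30.6 fW

P_n = kTB = 1.38×10⁻²³ × 290 × 7.64×10⁶ = 3.06×10⁻¹⁴ W = 30.6 fW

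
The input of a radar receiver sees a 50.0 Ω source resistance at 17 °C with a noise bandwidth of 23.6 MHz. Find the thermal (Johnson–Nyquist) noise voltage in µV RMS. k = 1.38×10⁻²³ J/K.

T = 17 °C + 273.15 = 290.15 K
V_n = √(4kTRB)
4kTRB = 4 × 1.38×10⁻²³ × 290.15 × 5.00×10¹ × 2.36×10⁷ = 1.89×10⁻¹¹ V²
V_n = √(1.89×10⁻¹¹) = 4.35×10⁻⁶ V = 4.35 µV

4.35 µV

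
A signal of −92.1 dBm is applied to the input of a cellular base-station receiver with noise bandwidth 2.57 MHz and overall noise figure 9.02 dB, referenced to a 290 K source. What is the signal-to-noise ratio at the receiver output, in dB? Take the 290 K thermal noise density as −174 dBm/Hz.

8.8 dB

Noise floor: N = −174 + 10 log₁₀(B) + NF
10 log₁₀(2.57×10⁶) = 64.1 dB
N = −174 + 64.1 + 9.02 = −100.88 dBm
SNR = P_sig − N = −92.1 − (−100.88) = 8.78 dB → 8.8 dB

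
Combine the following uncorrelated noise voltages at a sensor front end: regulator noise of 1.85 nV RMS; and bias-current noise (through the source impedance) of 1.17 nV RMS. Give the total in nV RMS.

Uncorrelated sources add in power (mean-square): V_tot = √(ΣV_i²)
V_tot = √[(1.85×10⁻⁹)² + (1.17×10⁻⁹)²] = 2.19×10⁻⁹ V = 2.19 nV

2.19 nV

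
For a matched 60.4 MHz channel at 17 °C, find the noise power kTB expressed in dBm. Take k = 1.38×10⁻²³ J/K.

T = 17 °C + 273.15 = 290.15 K
P_n = kTB = 1.38×10⁻²³ × 290.15 × 6.04×10⁷ = 2.42×10⁻¹³ W
In dBm: 10 log₁₀(2.42×10⁻¹³ / 10⁻³) = −96.2 dBm

−96.2 dBm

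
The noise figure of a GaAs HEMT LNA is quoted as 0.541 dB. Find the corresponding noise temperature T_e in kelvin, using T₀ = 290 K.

F = 10^(0.541/10) = 1.13266
T_e = (F − 1)·T₀ = (1.13266 − 1) × 290 = 38.5 K

38.5 K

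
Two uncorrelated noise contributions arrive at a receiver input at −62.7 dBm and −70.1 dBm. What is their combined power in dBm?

−62.0 dBm

Convert to linear, add, convert back:
P₁ = 5.37×10⁻¹⁰ W, P₂ = 9.77×10⁻¹¹ W
P_tot = 6.35×10⁻¹⁰ W → 10 log₁₀(P_tot / 10⁻³) = −62.0 dBm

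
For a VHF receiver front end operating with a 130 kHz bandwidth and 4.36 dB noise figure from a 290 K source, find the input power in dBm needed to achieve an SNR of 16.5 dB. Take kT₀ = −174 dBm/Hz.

Sensitivity = −174 + 10 log₁₀(B) + NF + SNR_min
= −174 + 51.14 + 4.36 + 16.5
= −102.00 dBm → −102.0 dBm

−102.0 dBm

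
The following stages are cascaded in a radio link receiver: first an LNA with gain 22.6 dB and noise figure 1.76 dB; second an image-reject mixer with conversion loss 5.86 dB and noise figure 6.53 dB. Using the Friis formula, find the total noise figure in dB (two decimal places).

Convert to linear (a loss of L dB is a gain of −L dB): F_i = 10^(NF_i/10), G_i = 10^(G_i,dB/10)
  Stage 1: F_1 = 10^(1.76/10) = 1.500, G_1 = 10^(22.6/10) = 182.0
  Stage 2: F_2 = 10^(6.53/10) = 4.498, G_2 = 10^(−5.86/10) = 0.2594
Friis cascade:
  F = 1.500 + (4.498 − 1)/182.0 = 1.519
NF = 10 log₁₀(1.519) = 1.82 dB

1.82 dB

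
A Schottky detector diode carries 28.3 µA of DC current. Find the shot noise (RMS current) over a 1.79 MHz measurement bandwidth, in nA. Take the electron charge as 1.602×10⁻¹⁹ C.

I_n = √(2qI·B)
2qI·B = 2 × 1.602×10⁻¹⁹ × 2.83×10⁻⁵ × 1.79×10⁶ = 1.62×10⁻¹⁷ A²
I_n = √(1.62×10⁻¹⁷) = 4.03×10⁻⁹ A = 4.03 nA

4.03 nA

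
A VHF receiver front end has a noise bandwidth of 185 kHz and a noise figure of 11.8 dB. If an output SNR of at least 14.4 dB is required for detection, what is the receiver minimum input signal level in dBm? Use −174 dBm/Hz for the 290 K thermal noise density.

−95.1 dBm

Sensitivity = −174 + 10 log₁₀(B) + NF + SNR_min
= −174 + 52.67 + 11.8 + 14.4
= −95.13 dBm → −95.1 dBm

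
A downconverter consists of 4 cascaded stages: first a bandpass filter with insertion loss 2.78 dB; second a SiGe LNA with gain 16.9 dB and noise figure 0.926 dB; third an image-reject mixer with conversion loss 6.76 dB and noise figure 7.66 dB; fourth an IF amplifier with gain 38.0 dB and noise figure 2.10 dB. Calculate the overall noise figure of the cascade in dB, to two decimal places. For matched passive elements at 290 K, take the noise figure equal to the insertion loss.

Convert to linear (a loss of L dB is a gain of −L dB): F_i = 10^(NF_i/10), G_i = 10^(G_i,dB/10)
  Stage 1: F_1 = 10^(2.78/10) = 1.897, G_1 = 10^(−2.78/10) = 0.5272
  Stage 2: F_2 = 10^(0.926/10) = 1.238, G_2 = 10^(16.9/10) = 48.98
  Stage 3: F_3 = 10^(7.66/10) = 5.834, G_3 = 10^(−6.76/10) = 0.2109
  Stage 4: F_4 = 10^(2.10/10) = 1.622, G_4 = 10^(38.0/10) = 6310
Friis cascade:
  F = 1.897 + (1.238 − 1)/0.5272 + (5.834 − 1)/25.82 + (1.622 − 1)/5.445 = 2.649
NF = 10 log₁₀(2.649) = 4.23 dB

4.23 dB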